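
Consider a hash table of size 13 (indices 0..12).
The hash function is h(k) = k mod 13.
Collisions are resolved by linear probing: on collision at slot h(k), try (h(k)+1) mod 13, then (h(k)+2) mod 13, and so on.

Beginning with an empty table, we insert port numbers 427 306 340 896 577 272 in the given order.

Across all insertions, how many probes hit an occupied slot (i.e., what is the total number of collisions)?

Insert 427: h=11, slot 11 empty -> index 11.
Insert 306: h=7, slot 7 empty -> index 7.
Insert 340: h=2, slot 2 empty -> index 2.
Insert 896: h=12, slot 12 empty -> index 12.
Insert 577: h=5, slot 5 empty -> index 5.
Insert 272: h=12, slot 12 occupied -> index 0.
Table: [272, ∅, 340, ∅, ∅, 577, ∅, 306, ∅, ∅, ∅, 427, 896]

1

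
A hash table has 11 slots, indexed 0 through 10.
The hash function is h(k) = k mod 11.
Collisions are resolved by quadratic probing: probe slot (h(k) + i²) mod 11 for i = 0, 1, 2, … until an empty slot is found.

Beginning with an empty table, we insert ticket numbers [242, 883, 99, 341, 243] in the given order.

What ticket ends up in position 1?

99

Insert 242: h=0, slot 0 empty -> index 0.
Insert 883: h=3, slot 3 empty -> index 3.
Insert 99: h=0, slot 0 occupied -> index 1.
Insert 341: h=0, slots 0,1 occupied -> index 4.
Insert 243: h=1, slot 1 occupied -> index 2.
Table: [242, 99, 243, 883, 341, ., ., ., ., ., .]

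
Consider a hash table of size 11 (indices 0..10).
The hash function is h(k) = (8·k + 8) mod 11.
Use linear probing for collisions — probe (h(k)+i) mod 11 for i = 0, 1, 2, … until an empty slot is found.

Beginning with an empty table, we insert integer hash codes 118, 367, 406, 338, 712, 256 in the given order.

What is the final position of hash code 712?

9

Insert 118: h=6, slot 6 empty => index 6.
Insert 367: h=7, slot 7 empty => index 7.
Insert 406: h=0, slot 0 empty => index 0.
Insert 338: h=6, slots 6,7 occupied => index 8.
Insert 712: h=6, slots 6,7,8 occupied => index 9.
Insert 256: h=10, slot 10 empty => index 10.
Table: [406, —, —, —, —, —, 118, 367, 338, 712, 256]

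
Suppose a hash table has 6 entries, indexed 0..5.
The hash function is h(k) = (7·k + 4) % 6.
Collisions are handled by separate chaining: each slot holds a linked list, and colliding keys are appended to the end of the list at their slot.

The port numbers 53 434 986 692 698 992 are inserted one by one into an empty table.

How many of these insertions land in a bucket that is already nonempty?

4

Insert 53: h=3, bucket 3 empty -> new chain.
Insert 434: h=0, bucket 0 empty -> new chain.
Insert 986: h=0, bucket 0 nonempty -> append to chain.
Insert 692: h=0, bucket 0 nonempty -> append to chain.
Insert 698: h=0, bucket 0 nonempty -> append to chain.
Insert 992: h=0, bucket 0 nonempty -> append to chain.
Final buckets:
0: 434 -> 986 -> 692 -> 698 -> 992
1: .
2: .
3: 53
4: .
5: .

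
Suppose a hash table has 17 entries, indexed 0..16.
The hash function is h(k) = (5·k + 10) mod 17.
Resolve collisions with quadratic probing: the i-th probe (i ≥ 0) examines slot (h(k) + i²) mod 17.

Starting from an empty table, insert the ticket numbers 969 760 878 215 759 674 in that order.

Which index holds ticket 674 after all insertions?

6

969: h=10 => slot 10
760: h=2 => slot 2
878: h=14 => slot 14
215: h=14, probe 14,15 => slot 15
759: h=14, probe 14,15,1 => slot 1
674: h=14, probe 14,15,1,6 => slot 6
Table: [-, 759, 760, -, -, -, 674, -, -, -, 969, -, -, -, 878, 215, -]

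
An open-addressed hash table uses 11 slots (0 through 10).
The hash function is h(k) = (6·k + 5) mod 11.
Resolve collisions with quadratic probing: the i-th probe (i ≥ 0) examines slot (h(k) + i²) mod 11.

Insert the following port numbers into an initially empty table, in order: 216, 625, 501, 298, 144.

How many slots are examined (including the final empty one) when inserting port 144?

2

216: h=3 => slot 3
625: h=4 => slot 4
501: h=8 => slot 8
298: h=0 => slot 0
144: h=0, probe 0,1 => slot 1
Table: [298, 144, —, 216, 625, —, —, —, 501, —, —]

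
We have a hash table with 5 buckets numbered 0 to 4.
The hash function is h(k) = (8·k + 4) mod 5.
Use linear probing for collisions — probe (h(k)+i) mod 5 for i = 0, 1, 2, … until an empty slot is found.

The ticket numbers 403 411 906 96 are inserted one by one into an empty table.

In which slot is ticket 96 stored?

0

403 hashes to 3; slot 3 is free → place at 3.
411 hashes to 2; slot 2 is free → place at 2.
906 hashes to 2; 2,3 taken → place at 4.
96 hashes to 2; 2,3,4 taken → place at 0.
Table: [96, _, 411, 403, 906]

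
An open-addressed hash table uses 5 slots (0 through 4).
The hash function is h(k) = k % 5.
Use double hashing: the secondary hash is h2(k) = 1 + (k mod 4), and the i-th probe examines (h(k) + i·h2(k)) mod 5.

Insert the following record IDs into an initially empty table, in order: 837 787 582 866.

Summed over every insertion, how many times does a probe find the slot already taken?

837 hashes to 2; slot 2 is free => place at 2.
787 hashes to 2, h2=4; 2 taken => place at 1.
582 hashes to 2, h2=3; 2 taken => place at 0.
866 hashes to 1, h2=3; 1 taken => place at 4.
Table: [582, 787, 837, ∅, 866]

3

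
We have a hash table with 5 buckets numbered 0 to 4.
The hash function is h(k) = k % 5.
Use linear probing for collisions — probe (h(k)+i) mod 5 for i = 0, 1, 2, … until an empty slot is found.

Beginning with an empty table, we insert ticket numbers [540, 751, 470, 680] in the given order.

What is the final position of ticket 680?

3

Insert 540: h=0, slot 0 empty → index 0.
Insert 751: h=1, slot 1 empty → index 1.
Insert 470: h=0, slots 0,1 occupied → index 2.
Insert 680: h=0, slots 0,1,2 occupied → index 3.
Table: [540, 751, 470, 680, -]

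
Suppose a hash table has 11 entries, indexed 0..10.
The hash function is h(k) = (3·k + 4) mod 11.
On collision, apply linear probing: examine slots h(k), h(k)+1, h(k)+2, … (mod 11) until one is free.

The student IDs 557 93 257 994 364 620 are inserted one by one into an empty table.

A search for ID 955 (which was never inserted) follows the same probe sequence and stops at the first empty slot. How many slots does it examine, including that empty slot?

557 hashes to 3; slot 3 is free -> place at 3.
93 hashes to 8; slot 8 is free -> place at 8.
257 hashes to 5; slot 5 is free -> place at 5.
994 hashes to 5; 5 taken -> place at 6.
364 hashes to 7; slot 7 is free -> place at 7.
620 hashes to 5; 5,6,7,8 taken -> place at 9.
Table: [_, _, _, 557, _, 257, 994, 364, 93, 620, _]
Lookup 955: h=9, probe 9,10 → slot 10 empty, not found.

2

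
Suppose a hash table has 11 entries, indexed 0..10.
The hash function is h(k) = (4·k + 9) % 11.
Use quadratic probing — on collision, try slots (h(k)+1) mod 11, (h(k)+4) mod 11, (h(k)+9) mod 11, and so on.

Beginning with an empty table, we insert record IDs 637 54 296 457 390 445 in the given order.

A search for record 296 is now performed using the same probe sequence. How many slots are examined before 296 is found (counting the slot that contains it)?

3

637: h=5 -> slot 5
54: h=5, probe 5,6 -> slot 6
296: h=5, probe 5,6,9 -> slot 9
457: h=0 -> slot 0
390: h=7 -> slot 7
445: h=7, probe 7,8 -> slot 8
Table: [457, —, —, —, —, 637, 54, 390, 445, 296, —]
Lookup 296: h=5, probe 5,6,9 → found at 9.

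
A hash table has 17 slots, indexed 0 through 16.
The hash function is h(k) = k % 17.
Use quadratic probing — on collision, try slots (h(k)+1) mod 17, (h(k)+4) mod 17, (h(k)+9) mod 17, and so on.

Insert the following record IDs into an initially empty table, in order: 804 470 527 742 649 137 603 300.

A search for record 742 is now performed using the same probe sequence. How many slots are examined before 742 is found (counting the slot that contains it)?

804 hashes to 5; slot 5 is free → place at 5.
470 hashes to 11; slot 11 is free → place at 11.
527 hashes to 0; slot 0 is free → place at 0.
742 hashes to 11; 11 taken → place at 12.
649 hashes to 3; slot 3 is free → place at 3.
137 hashes to 1; slot 1 is free → place at 1.
603 hashes to 8; slot 8 is free → place at 8.
300 hashes to 11; 11,12 taken → place at 15.
Table: [527, 137, _, 649, _, 804, _, _, 603, _, _, 470, 742, _, _, 300, _]
Lookup 742: h=11, probe 11,12 → found at 12.

2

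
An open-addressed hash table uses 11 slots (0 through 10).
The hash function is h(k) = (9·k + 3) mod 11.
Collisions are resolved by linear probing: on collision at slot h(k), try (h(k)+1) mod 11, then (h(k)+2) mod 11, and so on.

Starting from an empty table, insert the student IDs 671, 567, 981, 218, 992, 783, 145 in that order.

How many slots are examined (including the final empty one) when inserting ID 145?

6

671 hashes to 3; slot 3 is free → place at 3.
567 hashes to 2; slot 2 is free → place at 2.
981 hashes to 10; slot 10 is free → place at 10.
218 hashes to 7; slot 7 is free → place at 7.
992 hashes to 10; 10 taken → place at 0.
783 hashes to 10; 10,0 taken → place at 1.
145 hashes to 10; 10,0,1,2,3 taken → place at 4.
Table: [992, 783, 567, 671, 145, —, —, 218, —, —, 981]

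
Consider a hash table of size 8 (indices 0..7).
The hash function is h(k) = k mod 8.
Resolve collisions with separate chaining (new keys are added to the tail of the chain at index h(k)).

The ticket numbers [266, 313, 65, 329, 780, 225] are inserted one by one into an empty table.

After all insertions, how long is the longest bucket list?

4

266 → bucket 2
313 → bucket 1
65 → bucket 1 (collision)
329 → bucket 1 (collision)
780 → bucket 4
225 → bucket 1 (collision)
Final buckets:
0: .
1: 313 -> 65 -> 329 -> 225
2: 266
3: .
4: 780
5: .
6: .
7: .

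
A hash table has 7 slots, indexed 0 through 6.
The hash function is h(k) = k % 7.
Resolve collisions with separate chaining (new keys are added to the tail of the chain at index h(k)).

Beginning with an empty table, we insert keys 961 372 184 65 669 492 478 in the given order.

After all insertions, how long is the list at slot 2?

5

961 → bucket 2
372 → bucket 1
184 → bucket 2 (collision)
65 → bucket 2 (collision)
669 → bucket 4
492 → bucket 2 (collision)
478 → bucket 2 (collision)
Final buckets:
0: —
1: 372
2: 961 -> 184 -> 65 -> 492 -> 478
3: —
4: 669
5: —
6: —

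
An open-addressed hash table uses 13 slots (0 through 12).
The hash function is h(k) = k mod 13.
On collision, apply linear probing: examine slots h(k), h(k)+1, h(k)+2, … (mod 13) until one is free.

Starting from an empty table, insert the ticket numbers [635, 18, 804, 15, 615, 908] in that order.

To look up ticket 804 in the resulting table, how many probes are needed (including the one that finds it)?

635 hashes to 11; slot 11 is free => place at 11.
18 hashes to 5; slot 5 is free => place at 5.
804 hashes to 11; 11 taken => place at 12.
15 hashes to 2; slot 2 is free => place at 2.
615 hashes to 4; slot 4 is free => place at 4.
908 hashes to 11; 11,12 taken => place at 0.
Table: [908, —, 15, —, 615, 18, —, —, —, —, —, 635, 804]
Lookup 804: h=11, probe 11,12 → found at 12.

2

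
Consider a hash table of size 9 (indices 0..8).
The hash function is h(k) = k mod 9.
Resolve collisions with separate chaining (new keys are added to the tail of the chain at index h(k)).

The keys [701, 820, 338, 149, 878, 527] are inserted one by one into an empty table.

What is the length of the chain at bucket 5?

701 -> bucket 8
820 -> bucket 1
338 -> bucket 5
149 -> bucket 5 (collision)
878 -> bucket 5 (collision)
527 -> bucket 5 (collision)
Final buckets:
0: -
1: 820
2: -
3: -
4: -
5: 338 -> 149 -> 878 -> 527
6: -
7: -
8: 701

4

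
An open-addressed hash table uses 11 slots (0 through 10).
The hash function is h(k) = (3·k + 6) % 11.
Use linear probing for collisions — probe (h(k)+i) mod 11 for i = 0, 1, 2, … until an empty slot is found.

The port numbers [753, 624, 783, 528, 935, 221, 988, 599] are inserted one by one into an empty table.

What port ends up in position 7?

753 hashes to 10; slot 10 is free → place at 10.
624 hashes to 8; slot 8 is free → place at 8.
783 hashes to 1; slot 1 is free → place at 1.
528 hashes to 6; slot 6 is free → place at 6.
935 hashes to 6; 6 taken → place at 7.
221 hashes to 9; slot 9 is free → place at 9.
988 hashes to 0; slot 0 is free → place at 0.
599 hashes to 10; 10,0,1 taken → place at 2.
Table: [988, 783, 599, -, -, -, 528, 935, 624, 221, 753]

935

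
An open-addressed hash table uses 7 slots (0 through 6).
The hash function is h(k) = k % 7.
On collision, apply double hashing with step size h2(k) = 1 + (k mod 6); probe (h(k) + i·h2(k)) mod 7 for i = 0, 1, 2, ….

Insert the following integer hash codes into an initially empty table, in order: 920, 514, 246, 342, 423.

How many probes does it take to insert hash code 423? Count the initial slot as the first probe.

920 hashes to 3; slot 3 is free => place at 3.
514 hashes to 3, h2=5; 3 taken => place at 1.
246 hashes to 1, h2=1; 1 taken => place at 2.
342 hashes to 6; slot 6 is free => place at 6.
423 hashes to 3, h2=4; 3 taken => place at 0.
Table: [423, 514, 246, 920, —, —, 342]

2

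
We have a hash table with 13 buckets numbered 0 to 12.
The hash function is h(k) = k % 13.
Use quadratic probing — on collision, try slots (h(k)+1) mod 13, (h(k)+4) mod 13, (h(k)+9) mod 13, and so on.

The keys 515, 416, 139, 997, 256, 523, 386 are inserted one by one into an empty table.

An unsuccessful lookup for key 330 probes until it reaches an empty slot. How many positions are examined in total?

2

Insert 515: h=8, slot 8 empty -> index 8.
Insert 416: h=0, slot 0 empty -> index 0.
Insert 139: h=9, slot 9 empty -> index 9.
Insert 997: h=9, slot 9 occupied -> index 10.
Insert 256: h=9, slots 9,10,0 occupied -> index 5.
Insert 523: h=3, slot 3 empty -> index 3.
Insert 386: h=9, slots 9,10,0,5 occupied -> index 12.
Table: [416, —, —, 523, —, 256, —, —, 515, 139, 997, —, 386]
Lookup 330: h=5, probe 5,6 → slot 6 empty, not found.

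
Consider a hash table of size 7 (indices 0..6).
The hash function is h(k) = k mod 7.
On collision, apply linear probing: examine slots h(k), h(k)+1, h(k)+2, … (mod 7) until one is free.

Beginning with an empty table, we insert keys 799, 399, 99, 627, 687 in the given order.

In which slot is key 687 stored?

3

799: h=1 → slot 1
399: h=0 → slot 0
99: h=1, probe 1,2 → slot 2
627: h=4 → slot 4
687: h=1, probe 1,2,3 → slot 3
Table: [399, 799, 99, 687, 627, -, -]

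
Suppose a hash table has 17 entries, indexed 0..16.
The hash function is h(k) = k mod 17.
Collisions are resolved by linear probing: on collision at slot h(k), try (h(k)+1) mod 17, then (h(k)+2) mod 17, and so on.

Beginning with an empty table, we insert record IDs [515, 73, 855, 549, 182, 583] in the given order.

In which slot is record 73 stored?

515: h=5 => slot 5
73: h=5, probe 5,6 => slot 6
855: h=5, probe 5,6,7 => slot 7
549: h=5, probe 5,6,7,8 => slot 8
182: h=12 => slot 12
583: h=5, probe 5,6,7,8,9 => slot 9
Table: [-, -, -, -, -, 515, 73, 855, 549, 583, -, -, 182, -, -, -, -]

6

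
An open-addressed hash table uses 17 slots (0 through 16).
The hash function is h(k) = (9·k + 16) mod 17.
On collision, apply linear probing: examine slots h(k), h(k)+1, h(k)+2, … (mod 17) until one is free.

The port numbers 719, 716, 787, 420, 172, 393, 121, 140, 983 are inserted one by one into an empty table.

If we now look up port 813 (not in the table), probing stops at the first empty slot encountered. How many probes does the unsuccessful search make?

719: h=10 => slot 10
716: h=0 => slot 0
787: h=10, probe 10,11 => slot 11
420: h=5 => slot 5
172: h=0, probe 0,1 => slot 1
393: h=0, probe 0,1,2 => slot 2
121: h=0, probe 0,1,2,3 => slot 3
140: h=1, probe 1,2,3,4 => slot 4
983: h=6 => slot 6
Table: [716, 172, 393, 121, 140, 420, 983, _, _, _, 719, 787, _, _, _, _, _]
Lookup 813: h=6, probe 6,7 → slot 7 empty, not found.

2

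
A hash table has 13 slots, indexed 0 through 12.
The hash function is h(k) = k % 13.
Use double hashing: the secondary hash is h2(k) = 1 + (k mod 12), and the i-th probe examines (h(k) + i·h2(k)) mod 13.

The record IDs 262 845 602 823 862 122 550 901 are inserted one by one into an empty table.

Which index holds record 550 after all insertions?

Insert 262: h=2, slot 2 empty => index 2.
Insert 845: h=0, slot 0 empty => index 0.
Insert 602: h=4, slot 4 empty => index 4.
Insert 823: h=4, h2=8, slot 4 occupied => index 12.
Insert 862: h=4, h2=11, slots 4,2,0 occupied => index 11.
Insert 122: h=5, slot 5 empty => index 5.
Insert 550: h=4, h2=11, slots 4,2,0,11 occupied => index 9.
Insert 901: h=4, h2=2, slot 4 occupied => index 6.
Table: [845, —, 262, —, 602, 122, 901, —, —, 550, —, 862, 823]

9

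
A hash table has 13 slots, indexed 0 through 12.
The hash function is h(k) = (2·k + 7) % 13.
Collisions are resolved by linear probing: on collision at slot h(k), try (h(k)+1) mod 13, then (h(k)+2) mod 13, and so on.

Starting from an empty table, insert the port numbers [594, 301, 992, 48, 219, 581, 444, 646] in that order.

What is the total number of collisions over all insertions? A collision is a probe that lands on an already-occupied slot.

15

Insert 594: h=12, slot 12 empty => index 12.
Insert 301: h=11, slot 11 empty => index 11.
Insert 992: h=2, slot 2 empty => index 2.
Insert 48: h=12, slot 12 occupied => index 0.
Insert 219: h=3, slot 3 empty => index 3.
Insert 581: h=12, slots 12,0 occupied => index 1.
Insert 444: h=11, slots 11,12,0,1,2,3 occupied => index 4.
Insert 646: h=12, slots 12,0,1,2,3,4 occupied => index 5.
Table: [48, 581, 992, 219, 444, 646, ∅, ∅, ∅, ∅, ∅, 301, 594]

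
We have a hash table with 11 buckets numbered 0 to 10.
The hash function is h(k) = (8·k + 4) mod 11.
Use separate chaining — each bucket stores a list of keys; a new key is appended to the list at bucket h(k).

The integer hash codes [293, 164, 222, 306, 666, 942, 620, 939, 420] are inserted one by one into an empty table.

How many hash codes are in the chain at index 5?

2

Insert 293: h=5, bucket 5 empty -> new chain.
Insert 164: h=7, bucket 7 empty -> new chain.
Insert 222: h=9, bucket 9 empty -> new chain.
Insert 306: h=10, bucket 10 empty -> new chain.
Insert 666: h=8, bucket 8 empty -> new chain.
Insert 942: h=5, bucket 5 nonempty -> append to chain.
Insert 620: h=3, bucket 3 empty -> new chain.
Insert 939: h=3, bucket 3 nonempty -> append to chain.
Insert 420: h=9, bucket 9 nonempty -> append to chain.
Final buckets:
0: _
1: _
2: _
3: 620 -> 939
4: _
5: 293 -> 942
6: _
7: 164
8: 666
9: 222 -> 420
10: 306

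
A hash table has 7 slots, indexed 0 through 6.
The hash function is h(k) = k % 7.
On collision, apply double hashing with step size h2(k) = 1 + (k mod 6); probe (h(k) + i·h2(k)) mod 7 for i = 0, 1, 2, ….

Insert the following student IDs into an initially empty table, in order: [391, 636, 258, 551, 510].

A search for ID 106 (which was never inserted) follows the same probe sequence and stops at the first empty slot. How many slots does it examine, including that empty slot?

3

391 hashes to 6; slot 6 is free -> place at 6.
636 hashes to 6, h2=1; 6 taken -> place at 0.
258 hashes to 6, h2=1; 6,0 taken -> place at 1.
551 hashes to 5; slot 5 is free -> place at 5.
510 hashes to 6, h2=1; 6,0,1 taken -> place at 2.
Table: [636, 258, 510, -, -, 551, 391]
Lookup 106: h=1, h2=5, probe 1,6,4 → slot 4 empty, not found.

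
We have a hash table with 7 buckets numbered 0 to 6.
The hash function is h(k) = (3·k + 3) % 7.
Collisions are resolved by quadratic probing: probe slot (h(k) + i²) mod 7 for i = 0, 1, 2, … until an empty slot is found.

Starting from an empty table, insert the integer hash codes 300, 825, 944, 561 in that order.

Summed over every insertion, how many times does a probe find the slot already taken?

3

300: h=0 → slot 0
825: h=0, probe 0,1 → slot 1
944: h=0, probe 0,1,4 → slot 4
561: h=6 → slot 6
Table: [300, 825, ., ., 944, ., 561]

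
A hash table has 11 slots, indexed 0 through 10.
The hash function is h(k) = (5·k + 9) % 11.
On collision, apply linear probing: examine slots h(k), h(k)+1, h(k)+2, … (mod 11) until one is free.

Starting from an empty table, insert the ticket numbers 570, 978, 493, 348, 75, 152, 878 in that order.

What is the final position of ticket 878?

570: h=10 => slot 10
978: h=4 => slot 4
493: h=10, probe 10,0 => slot 0
348: h=0, probe 0,1 => slot 1
75: h=10, probe 10,0,1,2 => slot 2
152: h=10, probe 10,0,1,2,3 => slot 3
878: h=10, probe 10,0,1,2,3,4,5 => slot 5
Table: [493, 348, 75, 152, 978, 878, ∅, ∅, ∅, ∅, 570]

5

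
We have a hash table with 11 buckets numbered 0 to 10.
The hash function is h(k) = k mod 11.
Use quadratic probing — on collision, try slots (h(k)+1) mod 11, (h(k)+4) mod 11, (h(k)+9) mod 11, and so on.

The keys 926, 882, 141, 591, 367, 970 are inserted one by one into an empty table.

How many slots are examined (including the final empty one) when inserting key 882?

2

926 hashes to 2; slot 2 is free => place at 2.
882 hashes to 2; 2 taken => place at 3.
141 hashes to 9; slot 9 is free => place at 9.
591 hashes to 8; slot 8 is free => place at 8.
367 hashes to 4; slot 4 is free => place at 4.
970 hashes to 2; 2,3 taken => place at 6.
Table: [., ., 926, 882, 367, ., 970, ., 591, 141, .]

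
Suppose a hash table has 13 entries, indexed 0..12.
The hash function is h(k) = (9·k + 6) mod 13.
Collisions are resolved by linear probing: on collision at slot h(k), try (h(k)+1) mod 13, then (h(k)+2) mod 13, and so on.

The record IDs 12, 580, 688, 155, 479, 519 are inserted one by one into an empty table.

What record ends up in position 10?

12

12 hashes to 10; slot 10 is free => place at 10.
580 hashes to 0; slot 0 is free => place at 0.
688 hashes to 10; 10 taken => place at 11.
155 hashes to 10; 10,11 taken => place at 12.
479 hashes to 1; slot 1 is free => place at 1.
519 hashes to 10; 10,11,12,0,1 taken => place at 2.
Table: [580, 479, 519, ∅, ∅, ∅, ∅, ∅, ∅, ∅, 12, 688, 155]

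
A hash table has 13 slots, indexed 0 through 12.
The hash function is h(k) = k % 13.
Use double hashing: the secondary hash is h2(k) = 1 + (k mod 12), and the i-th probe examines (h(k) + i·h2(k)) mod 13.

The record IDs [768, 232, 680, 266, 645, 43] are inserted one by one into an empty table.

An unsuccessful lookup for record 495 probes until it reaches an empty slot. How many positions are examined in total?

768: h=1 -> slot 1
232: h=11 -> slot 11
680: h=4 -> slot 4
266: h=6 -> slot 6
645: h=8 -> slot 8
43: h=4, h2=8, probe 4,12 -> slot 12
Table: [_, 768, _, _, 680, _, 266, _, 645, _, _, 232, 43]
Lookup 495: h=1, h2=4, probe 1,5 → slot 5 empty, not found.

2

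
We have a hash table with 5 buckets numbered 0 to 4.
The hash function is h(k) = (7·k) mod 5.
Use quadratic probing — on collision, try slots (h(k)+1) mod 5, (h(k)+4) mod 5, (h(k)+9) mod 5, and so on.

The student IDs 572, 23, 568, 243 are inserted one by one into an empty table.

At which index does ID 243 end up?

0

572 hashes to 4; slot 4 is free -> place at 4.
23 hashes to 1; slot 1 is free -> place at 1.
568 hashes to 1; 1 taken -> place at 2.
243 hashes to 1; 1,2 taken -> place at 0.
Table: [243, 23, 568, -, 572]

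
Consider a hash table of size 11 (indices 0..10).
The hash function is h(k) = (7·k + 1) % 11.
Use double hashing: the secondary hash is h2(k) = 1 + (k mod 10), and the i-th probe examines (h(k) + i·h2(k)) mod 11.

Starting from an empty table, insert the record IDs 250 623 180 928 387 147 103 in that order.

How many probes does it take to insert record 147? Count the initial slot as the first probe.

3

Insert 250: h=2, slot 2 empty => index 2.
Insert 623: h=6, slot 6 empty => index 6.
Insert 180: h=7, slot 7 empty => index 7.
Insert 928: h=7, h2=9, slot 7 occupied => index 5.
Insert 387: h=4, slot 4 empty => index 4.
Insert 147: h=7, h2=8, slots 7,4 occupied => index 1.
Insert 103: h=7, h2=4, slot 7 occupied => index 0.
Table: [103, 147, 250, ∅, 387, 928, 623, 180, ∅, ∅, ∅]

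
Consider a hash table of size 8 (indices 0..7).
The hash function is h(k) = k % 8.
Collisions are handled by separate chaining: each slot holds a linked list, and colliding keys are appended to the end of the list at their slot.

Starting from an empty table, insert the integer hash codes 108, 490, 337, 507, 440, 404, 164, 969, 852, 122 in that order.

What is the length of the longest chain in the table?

4

Insert 108: h=4, bucket 4 empty → new chain.
Insert 490: h=2, bucket 2 empty → new chain.
Insert 337: h=1, bucket 1 empty → new chain.
Insert 507: h=3, bucket 3 empty → new chain.
Insert 440: h=0, bucket 0 empty → new chain.
Insert 404: h=4, bucket 4 nonempty → append to chain.
Insert 164: h=4, bucket 4 nonempty → append to chain.
Insert 969: h=1, bucket 1 nonempty → append to chain.
Insert 852: h=4, bucket 4 nonempty → append to chain.
Insert 122: h=2, bucket 2 nonempty → append to chain.
Final buckets:
0: 440
1: 337 -> 969
2: 490 -> 122
3: 507
4: 108 -> 404 -> 164 -> 852
5: _
6: _
7: _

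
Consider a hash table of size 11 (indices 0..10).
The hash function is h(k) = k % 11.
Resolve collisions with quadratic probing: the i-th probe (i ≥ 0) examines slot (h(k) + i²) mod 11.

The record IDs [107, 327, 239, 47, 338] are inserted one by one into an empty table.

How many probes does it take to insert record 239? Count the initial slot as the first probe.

107: h=8 → slot 8
327: h=8, probe 8,9 → slot 9
239: h=8, probe 8,9,1 → slot 1
47: h=3 → slot 3
338: h=8, probe 8,9,1,6 → slot 6
Table: [_, 239, _, 47, _, _, 338, _, 107, 327, _]

3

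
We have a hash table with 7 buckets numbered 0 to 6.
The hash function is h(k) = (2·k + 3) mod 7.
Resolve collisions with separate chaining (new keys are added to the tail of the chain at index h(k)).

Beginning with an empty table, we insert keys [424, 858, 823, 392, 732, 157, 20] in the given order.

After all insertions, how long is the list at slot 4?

Insert 424: h=4, bucket 4 empty -> new chain.
Insert 858: h=4, bucket 4 nonempty -> append to chain.
Insert 823: h=4, bucket 4 nonempty -> append to chain.
Insert 392: h=3, bucket 3 empty -> new chain.
Insert 732: h=4, bucket 4 nonempty -> append to chain.
Insert 157: h=2, bucket 2 empty -> new chain.
Insert 20: h=1, bucket 1 empty -> new chain.
Final buckets:
0: .
1: 20
2: 157
3: 392
4: 424 -> 858 -> 823 -> 732
5: .
6: .

4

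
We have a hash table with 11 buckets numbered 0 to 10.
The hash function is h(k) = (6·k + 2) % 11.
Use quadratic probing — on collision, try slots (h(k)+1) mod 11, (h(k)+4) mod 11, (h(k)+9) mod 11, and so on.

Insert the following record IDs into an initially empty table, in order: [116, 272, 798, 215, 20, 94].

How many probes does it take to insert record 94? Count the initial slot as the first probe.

5

116 hashes to 5; slot 5 is free → place at 5.
272 hashes to 6; slot 6 is free → place at 6.
798 hashes to 5; 5,6 taken → place at 9.
215 hashes to 5; 5,6,9 taken → place at 3.
20 hashes to 1; slot 1 is free → place at 1.
94 hashes to 5; 5,6,9,3 taken → place at 10.
Table: [∅, 20, ∅, 215, ∅, 116, 272, ∅, ∅, 798, 94]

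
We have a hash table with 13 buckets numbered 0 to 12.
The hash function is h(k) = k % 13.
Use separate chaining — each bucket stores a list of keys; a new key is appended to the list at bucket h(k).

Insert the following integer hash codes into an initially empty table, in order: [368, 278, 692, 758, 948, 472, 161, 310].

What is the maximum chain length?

3

Insert 368: h=4, bucket 4 empty → new chain.
Insert 278: h=5, bucket 5 empty → new chain.
Insert 692: h=3, bucket 3 empty → new chain.
Insert 758: h=4, bucket 4 nonempty → append to chain.
Insert 948: h=12, bucket 12 empty → new chain.
Insert 472: h=4, bucket 4 nonempty → append to chain.
Insert 161: h=5, bucket 5 nonempty → append to chain.
Insert 310: h=11, bucket 11 empty → new chain.
Final buckets:
0: _
1: _
2: _
3: 692
4: 368 -> 758 -> 472
5: 278 -> 161
6: _
7: _
8: _
9: _
10: _
11: 310
12: 948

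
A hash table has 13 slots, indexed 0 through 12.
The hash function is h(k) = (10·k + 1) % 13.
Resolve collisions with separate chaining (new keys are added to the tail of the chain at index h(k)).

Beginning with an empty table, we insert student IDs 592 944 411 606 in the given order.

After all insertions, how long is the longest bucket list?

Insert 592: h=6, bucket 6 empty -> new chain.
Insert 944: h=3, bucket 3 empty -> new chain.
Insert 411: h=3, bucket 3 nonempty -> append to chain.
Insert 606: h=3, bucket 3 nonempty -> append to chain.
Final buckets:
0: —
1: —
2: —
3: 944 -> 411 -> 606
4: —
5: —
6: 592
7: —
8: —
9: —
10: —
11: —
12: —

3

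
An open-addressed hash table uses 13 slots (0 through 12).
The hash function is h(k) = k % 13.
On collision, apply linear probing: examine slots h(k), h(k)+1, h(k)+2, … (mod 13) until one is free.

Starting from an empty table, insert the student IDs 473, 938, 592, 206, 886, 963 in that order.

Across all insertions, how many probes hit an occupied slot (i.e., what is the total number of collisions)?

473: h=5 → slot 5
938: h=2 → slot 2
592: h=7 → slot 7
206: h=11 → slot 11
886: h=2, probe 2,3 → slot 3
963: h=1 → slot 1
Table: [_, 963, 938, 886, _, 473, _, 592, _, _, _, 206, _]

1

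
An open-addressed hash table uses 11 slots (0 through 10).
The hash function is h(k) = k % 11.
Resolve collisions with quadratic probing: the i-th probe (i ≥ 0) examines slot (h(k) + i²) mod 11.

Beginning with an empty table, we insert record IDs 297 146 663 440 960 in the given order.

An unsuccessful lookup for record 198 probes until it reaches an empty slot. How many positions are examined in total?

4

297 hashes to 0; slot 0 is free => place at 0.
146 hashes to 3; slot 3 is free => place at 3.
663 hashes to 3; 3 taken => place at 4.
440 hashes to 0; 0 taken => place at 1.
960 hashes to 3; 3,4 taken => place at 7.
Table: [297, 440, ∅, 146, 663, ∅, ∅, 960, ∅, ∅, ∅]
Lookup 198: h=0, probe 0,1,4,9 → slot 9 empty, not found.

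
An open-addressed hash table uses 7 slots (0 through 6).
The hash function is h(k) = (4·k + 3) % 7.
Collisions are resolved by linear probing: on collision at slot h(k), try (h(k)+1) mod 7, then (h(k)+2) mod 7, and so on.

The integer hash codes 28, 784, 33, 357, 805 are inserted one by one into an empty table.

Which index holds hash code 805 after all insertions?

28 hashes to 3; slot 3 is free => place at 3.
784 hashes to 3; 3 taken => place at 4.
33 hashes to 2; slot 2 is free => place at 2.
357 hashes to 3; 3,4 taken => place at 5.
805 hashes to 3; 3,4,5 taken => place at 6.
Table: [-, -, 33, 28, 784, 357, 805]

6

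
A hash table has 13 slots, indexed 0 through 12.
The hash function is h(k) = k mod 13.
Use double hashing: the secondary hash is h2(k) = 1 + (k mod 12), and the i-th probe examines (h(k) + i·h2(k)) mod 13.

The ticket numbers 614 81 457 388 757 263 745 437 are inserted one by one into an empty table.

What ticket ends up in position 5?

Insert 614: h=3, slot 3 empty => index 3.
Insert 81: h=3, h2=10, slot 3 occupied => index 0.
Insert 457: h=2, slot 2 empty => index 2.
Insert 388: h=11, slot 11 empty => index 11.
Insert 757: h=3, h2=2, slot 3 occupied => index 5.
Insert 263: h=3, h2=12, slots 3,2 occupied => index 1.
Insert 745: h=4, slot 4 empty => index 4.
Insert 437: h=8, slot 8 empty => index 8.
Table: [81, 263, 457, 614, 745, 757, _, _, 437, _, _, 388, _]

757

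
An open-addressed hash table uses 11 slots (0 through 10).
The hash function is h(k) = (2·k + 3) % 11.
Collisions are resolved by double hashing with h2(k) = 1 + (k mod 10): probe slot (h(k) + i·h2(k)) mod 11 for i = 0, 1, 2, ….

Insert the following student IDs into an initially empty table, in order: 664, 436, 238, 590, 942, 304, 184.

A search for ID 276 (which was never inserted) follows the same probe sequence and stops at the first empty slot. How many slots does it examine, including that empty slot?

Insert 664: h=0, slot 0 empty → index 0.
Insert 436: h=6, slot 6 empty → index 6.
Insert 238: h=6, h2=9, slot 6 occupied → index 4.
Insert 590: h=6, h2=1, slot 6 occupied → index 7.
Insert 942: h=6, h2=3, slot 6 occupied → index 9.
Insert 304: h=6, h2=5, slots 6,0 occupied → index 5.
Insert 184: h=8, slot 8 empty → index 8.
Table: [664, ∅, ∅, ∅, 238, 304, 436, 590, 184, 942, ∅]
Lookup 276: h=5, h2=7, probe 5,1 → slot 1 empty, not found.

2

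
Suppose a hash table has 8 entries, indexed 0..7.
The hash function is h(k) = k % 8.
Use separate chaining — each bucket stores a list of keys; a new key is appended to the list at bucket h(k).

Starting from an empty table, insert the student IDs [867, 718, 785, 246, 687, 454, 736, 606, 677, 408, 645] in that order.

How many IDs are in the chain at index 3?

867 → bucket 3
718 → bucket 6
785 → bucket 1
246 → bucket 6 (collision)
687 → bucket 7
454 → bucket 6 (collision)
736 → bucket 0
606 → bucket 6 (collision)
677 → bucket 5
408 → bucket 0 (collision)
645 → bucket 5 (collision)
Final buckets:
0: 736 -> 408
1: 785
2: .
3: 867
4: .
5: 677 -> 645
6: 718 -> 246 -> 454 -> 606
7: 687

1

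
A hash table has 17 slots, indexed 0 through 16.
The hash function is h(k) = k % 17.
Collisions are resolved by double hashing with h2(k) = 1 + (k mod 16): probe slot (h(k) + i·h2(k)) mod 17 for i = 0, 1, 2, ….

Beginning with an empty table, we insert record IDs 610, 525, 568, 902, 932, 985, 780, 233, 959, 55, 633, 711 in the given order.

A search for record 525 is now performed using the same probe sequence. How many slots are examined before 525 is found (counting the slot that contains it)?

2

610 hashes to 15; slot 15 is free -> place at 15.
525 hashes to 15, h2=14; 15 taken -> place at 12.
568 hashes to 7; slot 7 is free -> place at 7.
902 hashes to 1; slot 1 is free -> place at 1.
932 hashes to 14; slot 14 is free -> place at 14.
985 hashes to 16; slot 16 is free -> place at 16.
780 hashes to 15, h2=13; 15 taken -> place at 11.
233 hashes to 12, h2=10; 12 taken -> place at 5.
959 hashes to 7, h2=16; 7 taken -> place at 6.
55 hashes to 4; slot 4 is free -> place at 4.
633 hashes to 4, h2=10; 4,14,7 taken -> place at 0.
711 hashes to 14, h2=8; 14,5 taken -> place at 13.
Table: [633, 902, -, -, 55, 233, 959, 568, -, -, -, 780, 525, 711, 932, 610, 985]
Lookup 525: h=15, h2=14, probe 15,12 → found at 12.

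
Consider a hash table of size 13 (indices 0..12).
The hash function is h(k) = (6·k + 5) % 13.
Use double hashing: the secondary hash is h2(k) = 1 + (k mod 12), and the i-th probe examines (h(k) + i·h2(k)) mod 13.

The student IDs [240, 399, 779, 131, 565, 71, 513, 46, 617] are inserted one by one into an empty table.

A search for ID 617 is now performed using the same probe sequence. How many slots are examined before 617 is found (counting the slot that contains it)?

5

240 hashes to 2; slot 2 is free => place at 2.
399 hashes to 7; slot 7 is free => place at 7.
779 hashes to 12; slot 12 is free => place at 12.
131 hashes to 11; slot 11 is free => place at 11.
565 hashes to 2, h2=2; 2 taken => place at 4.
71 hashes to 2, h2=12; 2 taken => place at 1.
513 hashes to 2, h2=10; 2,12 taken => place at 9.
46 hashes to 8; slot 8 is free => place at 8.
617 hashes to 2, h2=6; 2,8,1,7 taken => place at 0.
Table: [617, 71, 240, —, 565, —, —, 399, 46, 513, —, 131, 779]
Lookup 617: h=2, h2=6, probe 2,8,1,7,0 → found at 0.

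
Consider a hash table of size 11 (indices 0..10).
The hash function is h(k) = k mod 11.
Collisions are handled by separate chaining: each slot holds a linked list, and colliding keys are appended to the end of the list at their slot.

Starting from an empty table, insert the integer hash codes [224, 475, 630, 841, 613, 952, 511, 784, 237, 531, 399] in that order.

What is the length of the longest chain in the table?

4

Insert 224: h=4, bucket 4 empty -> new chain.
Insert 475: h=2, bucket 2 empty -> new chain.
Insert 630: h=3, bucket 3 empty -> new chain.
Insert 841: h=5, bucket 5 empty -> new chain.
Insert 613: h=8, bucket 8 empty -> new chain.
Insert 952: h=6, bucket 6 empty -> new chain.
Insert 511: h=5, bucket 5 nonempty -> append to chain.
Insert 784: h=3, bucket 3 nonempty -> append to chain.
Insert 237: h=6, bucket 6 nonempty -> append to chain.
Insert 531: h=3, bucket 3 nonempty -> append to chain.
Insert 399: h=3, bucket 3 nonempty -> append to chain.
Final buckets:
0: _
1: _
2: 475
3: 630 -> 784 -> 531 -> 399
4: 224
5: 841 -> 511
6: 952 -> 237
7: _
8: 613
9: _
10: _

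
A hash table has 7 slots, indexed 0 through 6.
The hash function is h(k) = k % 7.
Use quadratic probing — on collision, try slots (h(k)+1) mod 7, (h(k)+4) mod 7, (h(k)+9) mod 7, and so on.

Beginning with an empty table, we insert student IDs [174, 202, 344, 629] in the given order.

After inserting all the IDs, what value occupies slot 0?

202

174 hashes to 6; slot 6 is free -> place at 6.
202 hashes to 6; 6 taken -> place at 0.
344 hashes to 1; slot 1 is free -> place at 1.
629 hashes to 6; 6,0 taken -> place at 3.
Table: [202, 344, _, 629, _, _, 174]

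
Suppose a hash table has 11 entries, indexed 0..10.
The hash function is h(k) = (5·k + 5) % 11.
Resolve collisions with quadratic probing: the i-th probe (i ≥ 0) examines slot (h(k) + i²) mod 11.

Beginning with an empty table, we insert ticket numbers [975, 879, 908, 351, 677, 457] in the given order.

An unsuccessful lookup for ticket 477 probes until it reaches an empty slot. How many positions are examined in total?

2

Insert 975: h=7, slot 7 empty => index 7.
Insert 879: h=0, slot 0 empty => index 0.
Insert 908: h=2, slot 2 empty => index 2.
Insert 351: h=0, slot 0 occupied => index 1.
Insert 677: h=2, slot 2 occupied => index 3.
Insert 457: h=2, slots 2,3 occupied => index 6.
Table: [879, 351, 908, 677, _, _, 457, 975, _, _, _]
Lookup 477: h=3, probe 3,4 → slot 4 empty, not found.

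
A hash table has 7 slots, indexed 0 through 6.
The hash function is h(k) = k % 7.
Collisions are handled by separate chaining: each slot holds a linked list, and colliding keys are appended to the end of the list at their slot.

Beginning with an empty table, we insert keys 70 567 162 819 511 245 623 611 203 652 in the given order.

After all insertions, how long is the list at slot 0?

7

70 → bucket 0
567 → bucket 0 (collision)
162 → bucket 1
819 → bucket 0 (collision)
511 → bucket 0 (collision)
245 → bucket 0 (collision)
623 → bucket 0 (collision)
611 → bucket 2
203 → bucket 0 (collision)
652 → bucket 1 (collision)
Final buckets:
0: 70 -> 567 -> 819 -> 511 -> 245 -> 623 -> 203
1: 162 -> 652
2: 611
3: ∅
4: ∅
5: ∅
6: ∅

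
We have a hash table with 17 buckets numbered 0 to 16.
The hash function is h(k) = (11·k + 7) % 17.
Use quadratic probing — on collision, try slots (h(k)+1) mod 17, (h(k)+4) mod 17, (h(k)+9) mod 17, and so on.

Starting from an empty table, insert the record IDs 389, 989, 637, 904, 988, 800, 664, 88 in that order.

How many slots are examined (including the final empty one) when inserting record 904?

2

Insert 389: h=2, slot 2 empty -> index 2.
Insert 989: h=6, slot 6 empty -> index 6.
Insert 637: h=10, slot 10 empty -> index 10.
Insert 904: h=6, slot 6 occupied -> index 7.
Insert 988: h=12, slot 12 empty -> index 12.
Insert 800: h=1, slot 1 empty -> index 1.
Insert 664: h=1, slots 1,2 occupied -> index 5.
Insert 88: h=6, slots 6,7,10 occupied -> index 15.
Table: [—, 800, 389, —, —, 664, 989, 904, —, —, 637, —, 988, —, —, 88, —]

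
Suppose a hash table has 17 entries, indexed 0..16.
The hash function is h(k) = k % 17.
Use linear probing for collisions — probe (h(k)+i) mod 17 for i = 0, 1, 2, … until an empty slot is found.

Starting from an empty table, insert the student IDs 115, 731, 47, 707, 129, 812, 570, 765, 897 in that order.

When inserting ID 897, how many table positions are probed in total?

4

115 hashes to 13; slot 13 is free => place at 13.
731 hashes to 0; slot 0 is free => place at 0.
47 hashes to 13; 13 taken => place at 14.
707 hashes to 10; slot 10 is free => place at 10.
129 hashes to 10; 10 taken => place at 11.
812 hashes to 13; 13,14 taken => place at 15.
570 hashes to 9; slot 9 is free => place at 9.
765 hashes to 0; 0 taken => place at 1.
897 hashes to 13; 13,14,15 taken => place at 16.
Table: [731, 765, -, -, -, -, -, -, -, 570, 707, 129, -, 115, 47, 812, 897]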